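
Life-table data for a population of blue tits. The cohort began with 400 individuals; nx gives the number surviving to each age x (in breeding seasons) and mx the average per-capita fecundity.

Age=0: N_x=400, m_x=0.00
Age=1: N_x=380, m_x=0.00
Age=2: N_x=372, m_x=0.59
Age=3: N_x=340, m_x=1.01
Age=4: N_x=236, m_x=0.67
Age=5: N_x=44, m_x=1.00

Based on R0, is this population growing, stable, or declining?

growing

lx = nx/n0 = nx/400: 1, 0.95, 0.93, 0.85, 0.59, 0.11
R0 = Σ lx·mx = 0 + 0 + 0.5487 + 0.8585 + 0.3953 + 0.11 = 1.9125
R0 > 1, so the population is growing.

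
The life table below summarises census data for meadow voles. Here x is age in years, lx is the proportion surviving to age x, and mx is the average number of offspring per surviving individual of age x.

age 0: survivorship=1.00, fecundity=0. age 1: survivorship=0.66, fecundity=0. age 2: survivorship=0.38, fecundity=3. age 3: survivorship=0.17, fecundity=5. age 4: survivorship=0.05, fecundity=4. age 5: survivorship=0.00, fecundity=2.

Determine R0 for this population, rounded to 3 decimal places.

lx·mx by age: 0, 0, 1.14, 0.85, 0.2, 0
R0 = Σ lx·mx = 2.19 → 2.190

2.190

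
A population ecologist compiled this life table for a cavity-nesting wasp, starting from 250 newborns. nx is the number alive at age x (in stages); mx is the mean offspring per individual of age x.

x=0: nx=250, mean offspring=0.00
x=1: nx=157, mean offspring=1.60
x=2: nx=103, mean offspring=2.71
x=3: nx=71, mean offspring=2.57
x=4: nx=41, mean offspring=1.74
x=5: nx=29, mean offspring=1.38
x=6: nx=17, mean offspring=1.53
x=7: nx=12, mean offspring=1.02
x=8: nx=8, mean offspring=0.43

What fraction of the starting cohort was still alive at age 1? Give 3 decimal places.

l_1 = n_1/n_0 = 157/250 = 0.628 → 0.628

0.628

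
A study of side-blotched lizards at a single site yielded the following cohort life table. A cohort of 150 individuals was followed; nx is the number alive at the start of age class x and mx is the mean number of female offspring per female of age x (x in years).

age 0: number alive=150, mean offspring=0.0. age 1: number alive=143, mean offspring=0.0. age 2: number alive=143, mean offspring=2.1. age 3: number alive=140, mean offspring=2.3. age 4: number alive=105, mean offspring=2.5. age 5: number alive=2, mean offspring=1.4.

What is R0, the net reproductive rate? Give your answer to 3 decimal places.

lx = nx/n0 = nx/150: 1, 0.95333…, 0.95333…, 0.93333…, 0.7, 0.01333…
lx·mx by age: 0, 0, 2.002…, 2.146667…, 1.75, 0.018667…
R0 = Σ lx·mx = 5.917333… → 5.917

5.917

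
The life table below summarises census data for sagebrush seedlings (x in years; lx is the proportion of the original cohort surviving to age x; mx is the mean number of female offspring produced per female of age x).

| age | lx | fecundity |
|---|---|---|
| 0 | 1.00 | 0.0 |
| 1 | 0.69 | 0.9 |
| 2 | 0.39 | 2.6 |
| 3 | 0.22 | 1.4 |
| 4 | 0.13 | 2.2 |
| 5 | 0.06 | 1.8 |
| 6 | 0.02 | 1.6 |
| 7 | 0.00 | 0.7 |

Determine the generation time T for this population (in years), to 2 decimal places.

lx·mx: 0, 0.621, 1.014, 0.308, 0.286, 0.108, 0.032, 0 → R0 = 2.369
x·lx·mx: 0, 0.621, 2.028, 0.924, 1.144, 0.54, 0.192, 0 → Σ = 5.449
T = 5.449 / 2.369 = 2.300127… → 2.30

2.30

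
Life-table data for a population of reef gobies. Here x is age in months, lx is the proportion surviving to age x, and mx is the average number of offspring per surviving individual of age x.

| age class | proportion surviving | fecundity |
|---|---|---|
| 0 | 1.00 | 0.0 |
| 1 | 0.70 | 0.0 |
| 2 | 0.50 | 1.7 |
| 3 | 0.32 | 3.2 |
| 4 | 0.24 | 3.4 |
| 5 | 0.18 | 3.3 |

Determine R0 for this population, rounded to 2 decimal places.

lx·mx by age: 0, 0, 0.85, 1.024, 0.816, 0.594
R0 = Σ lx·mx = 3.284 → 3.28

3.28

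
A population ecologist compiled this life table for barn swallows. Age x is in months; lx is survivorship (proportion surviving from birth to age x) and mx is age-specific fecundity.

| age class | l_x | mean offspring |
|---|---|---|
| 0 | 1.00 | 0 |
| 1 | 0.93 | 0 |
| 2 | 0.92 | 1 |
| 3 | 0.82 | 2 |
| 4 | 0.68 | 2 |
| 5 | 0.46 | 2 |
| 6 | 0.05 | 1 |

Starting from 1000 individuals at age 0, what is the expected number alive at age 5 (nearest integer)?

460

Expected survivors = N0 · l_5 = 1000 × 0.46 = 460 → 460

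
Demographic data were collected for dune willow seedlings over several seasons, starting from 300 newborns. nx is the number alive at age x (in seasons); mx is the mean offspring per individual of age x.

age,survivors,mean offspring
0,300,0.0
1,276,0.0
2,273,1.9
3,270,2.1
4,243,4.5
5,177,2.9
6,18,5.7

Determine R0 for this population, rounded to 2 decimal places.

9.32

lx = nx/n0 = nx/300: 1, 0.92, 0.91, 0.9, 0.81, 0.59, 0.06
lx·mx by age: 0, 0, 1.729, 1.89, 3.645, 1.711, 0.342
R0 = Σ lx·mx = 9.317 → 9.32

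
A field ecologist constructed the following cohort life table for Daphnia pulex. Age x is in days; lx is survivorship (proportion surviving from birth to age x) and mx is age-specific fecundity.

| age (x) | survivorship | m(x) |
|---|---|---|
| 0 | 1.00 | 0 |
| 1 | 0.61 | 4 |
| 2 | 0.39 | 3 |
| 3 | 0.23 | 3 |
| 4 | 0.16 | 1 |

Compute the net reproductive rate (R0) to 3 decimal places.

4.460

lx·mx by age: 0, 2.44, 1.17, 0.69, 0.16
R0 = Σ lx·mx = 4.46 → 4.460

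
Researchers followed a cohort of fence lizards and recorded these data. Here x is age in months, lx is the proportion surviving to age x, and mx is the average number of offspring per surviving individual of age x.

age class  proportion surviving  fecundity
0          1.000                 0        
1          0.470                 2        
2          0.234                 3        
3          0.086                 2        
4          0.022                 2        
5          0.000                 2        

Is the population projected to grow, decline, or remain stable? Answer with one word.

growing

R0 = Σ lx·mx = 0 + 0.94 + 0.702 + 0.172 + 0.044 + 0 = 1.858
R0 > 1, so the population is growing.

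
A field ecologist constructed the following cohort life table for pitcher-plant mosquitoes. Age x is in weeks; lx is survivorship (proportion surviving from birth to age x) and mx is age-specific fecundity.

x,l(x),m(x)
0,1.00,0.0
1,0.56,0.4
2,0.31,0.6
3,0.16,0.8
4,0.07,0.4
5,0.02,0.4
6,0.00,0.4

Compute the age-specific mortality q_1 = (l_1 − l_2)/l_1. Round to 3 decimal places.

0.446

q_1 = (l_1 − l_2) / l_1 = (0.56 − 0.31) / 0.56
     = 0.25 / 0.56 = 0.446429… → 0.446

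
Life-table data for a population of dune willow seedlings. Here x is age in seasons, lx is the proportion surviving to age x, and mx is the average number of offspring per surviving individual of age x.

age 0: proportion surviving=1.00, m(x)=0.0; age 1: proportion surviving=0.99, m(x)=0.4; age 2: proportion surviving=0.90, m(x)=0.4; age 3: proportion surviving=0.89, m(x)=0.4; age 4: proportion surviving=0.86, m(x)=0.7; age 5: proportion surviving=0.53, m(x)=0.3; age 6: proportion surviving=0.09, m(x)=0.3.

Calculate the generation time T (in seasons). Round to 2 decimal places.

2.92

lx·mx: 0, 0.396, 0.36, 0.356, 0.602, 0.159, 0.027 → R0 = 1.9
x·lx·mx: 0, 0.396, 0.72, 1.068, 2.408, 0.795, 0.162 → Σ = 5.549
T = 5.549 / 1.9 = 2.920526… → 2.92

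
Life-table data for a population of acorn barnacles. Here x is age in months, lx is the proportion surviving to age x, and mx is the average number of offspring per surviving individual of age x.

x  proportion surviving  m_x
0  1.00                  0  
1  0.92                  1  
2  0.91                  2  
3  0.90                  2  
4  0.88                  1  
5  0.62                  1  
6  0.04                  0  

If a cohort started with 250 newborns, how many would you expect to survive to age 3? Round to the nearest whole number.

225

Expected survivors = N0 · l_3 = 250 × 0.90 = 225 → 225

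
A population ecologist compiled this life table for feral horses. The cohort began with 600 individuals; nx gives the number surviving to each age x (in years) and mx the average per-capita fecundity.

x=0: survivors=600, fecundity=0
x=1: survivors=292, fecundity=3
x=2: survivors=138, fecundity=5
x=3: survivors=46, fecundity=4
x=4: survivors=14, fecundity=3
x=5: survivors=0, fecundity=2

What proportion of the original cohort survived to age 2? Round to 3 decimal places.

l_2 = n_2/n_0 = 138/600 = 0.23 → 0.230

0.230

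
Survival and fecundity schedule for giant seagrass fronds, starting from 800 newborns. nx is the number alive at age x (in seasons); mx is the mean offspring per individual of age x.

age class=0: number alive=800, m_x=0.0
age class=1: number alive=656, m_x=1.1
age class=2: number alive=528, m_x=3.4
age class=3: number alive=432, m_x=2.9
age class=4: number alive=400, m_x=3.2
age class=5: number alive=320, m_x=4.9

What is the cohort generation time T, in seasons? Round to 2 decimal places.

3.18

lx = nx/n0 = nx/800: 1, 0.82, 0.66, 0.54, 0.5, 0.4
lx·mx: 0, 0.902, 2.244, 1.566, 1.6, 1.96 → R0 = 8.272
x·lx·mx: 0, 0.902, 4.488, 4.698, 6.4, 9.8 → Σ = 26.288
T = 26.288 / 8.272 = 3.17795… → 3.18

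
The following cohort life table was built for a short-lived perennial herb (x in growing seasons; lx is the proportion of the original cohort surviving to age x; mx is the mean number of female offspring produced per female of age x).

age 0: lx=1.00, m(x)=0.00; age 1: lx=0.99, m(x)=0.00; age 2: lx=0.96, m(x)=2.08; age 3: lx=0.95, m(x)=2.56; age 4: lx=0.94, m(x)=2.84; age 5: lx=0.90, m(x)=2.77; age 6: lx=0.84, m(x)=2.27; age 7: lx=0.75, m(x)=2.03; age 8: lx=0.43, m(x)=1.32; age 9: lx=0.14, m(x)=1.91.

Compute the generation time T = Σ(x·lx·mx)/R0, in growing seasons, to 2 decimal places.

lx·mx: 0, 0, 1.9968, 2.432, 2.6696, 2.493, 1.9068, 1.5225, 0.5676, 0.2674 → R0 = 13.8557
x·lx·mx: 0, 0, 3.9936, 7.296, 10.6784, 12.465, 11.4408, 10.6575, 4.5408, 2.4066 → Σ = 63.4787
T = 63.4787 / 13.8557 = 4.581414… → 4.58

4.58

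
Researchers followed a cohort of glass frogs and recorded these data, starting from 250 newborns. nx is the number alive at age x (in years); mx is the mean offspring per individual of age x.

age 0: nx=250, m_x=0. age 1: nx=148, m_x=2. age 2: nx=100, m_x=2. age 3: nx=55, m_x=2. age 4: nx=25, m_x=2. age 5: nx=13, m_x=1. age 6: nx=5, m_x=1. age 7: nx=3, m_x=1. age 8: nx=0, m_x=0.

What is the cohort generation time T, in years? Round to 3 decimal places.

1.982

lx = nx/n0 = nx/250: 1, 0.592, 0.4, 0.22, 0.1, 0.052, 0.02, 0.012, 0
lx·mx: 0, 1.184, 0.8, 0.44, 0.2, 0.052, 0.02, 0.012, 0 → R0 = 2.708
x·lx·mx: 0, 1.184, 1.6, 1.32, 0.8, 0.26, 0.12, 0.084, 0 → Σ = 5.368
T = 5.368 / 2.708 = 1.982275… → 1.982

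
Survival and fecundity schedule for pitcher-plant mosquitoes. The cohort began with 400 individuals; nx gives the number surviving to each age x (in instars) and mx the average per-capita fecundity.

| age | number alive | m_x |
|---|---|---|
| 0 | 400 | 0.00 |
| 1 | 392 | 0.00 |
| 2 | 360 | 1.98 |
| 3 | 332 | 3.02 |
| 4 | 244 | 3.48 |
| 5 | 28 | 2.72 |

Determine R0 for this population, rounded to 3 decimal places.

6.602

lx = nx/n0 = nx/400: 1, 0.98, 0.9, 0.83, 0.61, 0.07
lx·mx by age: 0, 0, 1.782, 2.5066, 2.1228, 0.1904
R0 = Σ lx·mx = 6.6018 → 6.602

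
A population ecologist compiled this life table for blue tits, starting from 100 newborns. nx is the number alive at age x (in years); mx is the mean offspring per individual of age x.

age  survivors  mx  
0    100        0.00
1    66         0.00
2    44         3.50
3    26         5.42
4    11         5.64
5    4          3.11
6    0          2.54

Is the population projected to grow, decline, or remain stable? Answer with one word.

lx = nx/n0 = nx/100: 1, 0.66, 0.44, 0.26, 0.11, 0.04, 0
R0 = Σ lx·mx = 0 + 0 + 1.54 + 1.4092 + 0.6204 + 0.1244 + 0 = 3.694
R0 > 1, so the population is growing.

growing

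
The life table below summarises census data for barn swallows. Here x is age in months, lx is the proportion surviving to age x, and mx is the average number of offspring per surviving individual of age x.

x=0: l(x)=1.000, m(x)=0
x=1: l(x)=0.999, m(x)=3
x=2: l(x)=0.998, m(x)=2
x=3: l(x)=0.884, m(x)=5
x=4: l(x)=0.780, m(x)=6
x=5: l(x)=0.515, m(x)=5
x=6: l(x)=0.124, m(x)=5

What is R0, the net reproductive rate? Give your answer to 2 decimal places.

17.29

lx·mx by age: 0, 2.997, 1.996, 4.42, 4.68, 2.575, 0.62
R0 = Σ lx·mx = 17.288 → 17.29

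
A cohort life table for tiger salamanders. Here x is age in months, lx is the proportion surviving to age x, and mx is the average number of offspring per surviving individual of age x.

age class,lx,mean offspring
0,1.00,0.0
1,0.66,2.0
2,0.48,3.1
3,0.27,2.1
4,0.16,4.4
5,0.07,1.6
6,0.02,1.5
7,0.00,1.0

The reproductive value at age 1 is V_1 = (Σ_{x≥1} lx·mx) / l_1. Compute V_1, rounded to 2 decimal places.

lx·mx for x ≥ 1: 1.32, 1.488, 0.567, 0.704, 0.112, 0.03, 0 → sum = 4.221
V_1 = 4.221 / l_1 = 4.221 / 0.66 = 6.395455… → 6.40

6.40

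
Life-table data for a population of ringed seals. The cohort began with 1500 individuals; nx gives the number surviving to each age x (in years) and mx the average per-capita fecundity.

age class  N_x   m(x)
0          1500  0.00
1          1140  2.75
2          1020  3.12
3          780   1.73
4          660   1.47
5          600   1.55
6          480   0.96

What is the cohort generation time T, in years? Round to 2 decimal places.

lx = nx/n0 = nx/1500: 1, 0.76, 0.68, 0.52, 0.44, 0.4, 0.32
lx·mx: 0, 2.09, 2.1216, 0.8996, 0.6468, 0.62, 0.3072 → R0 = 6.6852
x·lx·mx: 0, 2.09, 4.2432, 2.6988, 2.5872, 3.1, 1.8432 → Σ = 16.5624
T = 16.5624 / 6.6852 = 2.477473… → 2.48

2.48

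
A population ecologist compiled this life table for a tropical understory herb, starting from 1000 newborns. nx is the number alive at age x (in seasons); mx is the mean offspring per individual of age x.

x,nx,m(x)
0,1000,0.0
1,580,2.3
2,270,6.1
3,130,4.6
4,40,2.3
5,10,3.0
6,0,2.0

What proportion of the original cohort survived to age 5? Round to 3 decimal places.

0.010

l_5 = n_5/n_0 = 10/1000 = 0.01 → 0.010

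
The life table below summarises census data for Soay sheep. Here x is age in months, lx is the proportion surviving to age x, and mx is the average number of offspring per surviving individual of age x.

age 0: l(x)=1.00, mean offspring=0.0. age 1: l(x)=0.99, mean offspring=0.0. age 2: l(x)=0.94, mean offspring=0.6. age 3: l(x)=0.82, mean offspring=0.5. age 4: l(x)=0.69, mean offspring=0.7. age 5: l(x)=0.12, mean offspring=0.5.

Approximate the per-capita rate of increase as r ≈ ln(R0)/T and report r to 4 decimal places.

0.1377

R0 = Σ lx·mx = 0 + 0 + 0.564 + 0.41 + 0.483 + 0.06 = 1.517
Σ x·lx·mx = 4.59; T = 4.59/1.517 = 3.02571…
r ≈ ln(R0)/T = ln(1.517)/3.02571… = 0.137731… → 0.1377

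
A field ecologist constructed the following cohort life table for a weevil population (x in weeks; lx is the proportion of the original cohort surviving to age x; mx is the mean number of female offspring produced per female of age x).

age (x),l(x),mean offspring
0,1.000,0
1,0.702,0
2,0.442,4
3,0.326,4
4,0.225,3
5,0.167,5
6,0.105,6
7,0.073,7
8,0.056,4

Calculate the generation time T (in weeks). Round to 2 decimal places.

lx·mx: 0, 0, 1.768, 1.304, 0.675, 0.835, 0.63, 0.511, 0.224 → R0 = 5.947
x·lx·mx: 0, 0, 3.536, 3.912, 2.7, 4.175, 3.78, 3.577, 1.792 → Σ = 23.472
T = 23.472 / 5.947 = 3.946864… → 3.95

3.95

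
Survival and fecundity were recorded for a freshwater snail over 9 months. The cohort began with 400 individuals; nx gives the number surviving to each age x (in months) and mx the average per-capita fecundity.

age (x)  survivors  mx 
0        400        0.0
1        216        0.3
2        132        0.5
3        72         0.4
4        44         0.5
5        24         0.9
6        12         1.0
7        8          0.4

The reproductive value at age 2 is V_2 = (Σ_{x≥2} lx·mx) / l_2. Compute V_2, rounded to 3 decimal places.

lx = nx/n0 = nx/400: 1, 0.54, 0.33, 0.18, 0.11, 0.06, 0.03, 0.02
lx·mx for x ≥ 2: 0.165, 0.072, 0.055, 0.054, 0.03, 0.008 → sum = 0.384
V_2 = 0.384 / l_2 = 0.384 / 0.33 = 1.163636… → 1.164

1.164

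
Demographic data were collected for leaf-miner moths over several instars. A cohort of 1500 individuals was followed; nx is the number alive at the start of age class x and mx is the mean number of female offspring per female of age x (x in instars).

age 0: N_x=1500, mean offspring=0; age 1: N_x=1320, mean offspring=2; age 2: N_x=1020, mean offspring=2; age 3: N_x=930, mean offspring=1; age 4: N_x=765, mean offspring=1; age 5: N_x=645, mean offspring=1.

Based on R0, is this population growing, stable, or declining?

lx = nx/n0 = nx/1500: 1, 0.88, 0.68, 0.62, 0.51, 0.43
R0 = Σ lx·mx = 0 + 1.76 + 1.36 + 0.62 + 0.51 + 0.43 = 4.68
R0 > 1, so the population is growing.

growing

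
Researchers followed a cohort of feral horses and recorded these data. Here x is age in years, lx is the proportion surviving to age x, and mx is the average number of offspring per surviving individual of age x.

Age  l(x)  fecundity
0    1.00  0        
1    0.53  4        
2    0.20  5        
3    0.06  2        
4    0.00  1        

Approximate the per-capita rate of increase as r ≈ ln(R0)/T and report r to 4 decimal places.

R0 = Σ lx·mx = 0 + 2.12 + 1 + 0.12 + 0 = 3.24
Σ x·lx·mx = 4.48; T = 4.48/3.24 = 1.38272…
r ≈ ln(R0)/T = ln(3.24)/1.38272… = 0.850191… → 0.8502

0.8502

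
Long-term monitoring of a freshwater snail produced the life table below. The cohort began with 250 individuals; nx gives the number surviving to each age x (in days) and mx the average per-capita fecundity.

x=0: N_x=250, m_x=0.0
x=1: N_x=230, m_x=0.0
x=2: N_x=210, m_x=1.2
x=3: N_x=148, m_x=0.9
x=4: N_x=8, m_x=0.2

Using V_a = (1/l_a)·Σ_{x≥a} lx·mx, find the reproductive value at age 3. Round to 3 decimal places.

0.911

lx = nx/n0 = nx/250: 1, 0.92, 0.84, 0.592, 0.032
lx·mx for x ≥ 3: 0.5328, 0.0064 → sum = 0.5392
V_3 = 0.5392 / l_3 = 0.5392 / 0.592 = 0.910811… → 0.911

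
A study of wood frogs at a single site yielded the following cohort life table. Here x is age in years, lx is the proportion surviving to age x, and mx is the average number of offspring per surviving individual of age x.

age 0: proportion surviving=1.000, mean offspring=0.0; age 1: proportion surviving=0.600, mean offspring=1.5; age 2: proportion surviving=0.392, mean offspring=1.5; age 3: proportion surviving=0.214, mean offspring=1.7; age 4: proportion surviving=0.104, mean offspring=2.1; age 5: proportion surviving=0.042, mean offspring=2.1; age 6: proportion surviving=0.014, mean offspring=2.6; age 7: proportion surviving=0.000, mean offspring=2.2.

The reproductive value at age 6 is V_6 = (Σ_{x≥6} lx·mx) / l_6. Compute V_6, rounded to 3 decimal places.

2.600

lx·mx for x ≥ 6: 0.0364, 0 → sum = 0.0364
V_6 = 0.0364 / l_6 = 0.0364 / 0.014 = 2.6 → 2.600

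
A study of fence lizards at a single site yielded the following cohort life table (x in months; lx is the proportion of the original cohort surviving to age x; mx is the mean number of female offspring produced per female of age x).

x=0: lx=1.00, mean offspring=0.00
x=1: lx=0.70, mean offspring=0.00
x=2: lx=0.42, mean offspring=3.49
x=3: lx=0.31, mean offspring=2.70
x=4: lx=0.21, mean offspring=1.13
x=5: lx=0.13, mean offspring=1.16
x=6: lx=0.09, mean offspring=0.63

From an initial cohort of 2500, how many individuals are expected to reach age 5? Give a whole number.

Expected survivors = N0 · l_5 = 2500 × 0.13 = 325 → 325

325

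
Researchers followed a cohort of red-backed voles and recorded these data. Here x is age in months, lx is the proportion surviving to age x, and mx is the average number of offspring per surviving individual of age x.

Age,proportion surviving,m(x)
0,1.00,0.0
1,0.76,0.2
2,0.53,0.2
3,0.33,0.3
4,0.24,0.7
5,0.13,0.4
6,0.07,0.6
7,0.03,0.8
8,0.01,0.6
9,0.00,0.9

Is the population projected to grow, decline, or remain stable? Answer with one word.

R0 = Σ lx·mx = 0 + 0.152 + 0.106 + 0.099 + 0.168 + 0.052 + 0.042 + 0.024 + 0.006 + 0 = 0.649
R0 < 1, so the population is declining.

declining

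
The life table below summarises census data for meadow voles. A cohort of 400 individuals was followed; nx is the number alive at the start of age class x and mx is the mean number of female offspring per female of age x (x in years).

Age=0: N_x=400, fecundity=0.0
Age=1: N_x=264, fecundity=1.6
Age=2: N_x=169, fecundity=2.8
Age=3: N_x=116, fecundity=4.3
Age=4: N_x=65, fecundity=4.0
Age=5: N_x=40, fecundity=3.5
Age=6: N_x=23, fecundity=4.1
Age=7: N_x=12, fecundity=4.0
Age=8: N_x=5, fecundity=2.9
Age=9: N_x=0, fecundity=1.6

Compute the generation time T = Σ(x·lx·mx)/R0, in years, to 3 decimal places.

2.882

lx = nx/n0 = nx/400: 1, 0.66, 0.4225, 0.29, 0.1625, 0.1, 0.0575, 0.03, 0.0125, 0
lx·mx: 0, 1.056, 1.183, 1.247, 0.65, 0.35, 0.23575, 0.12, 0.03625, 0 → R0 = 4.878
x·lx·mx: 0, 1.056, 2.366, 3.741, 2.6, 1.75, 1.4145, 0.84, 0.29, 0 → Σ = 14.0575
T = 14.0575 / 4.878 = 2.881816… → 2.882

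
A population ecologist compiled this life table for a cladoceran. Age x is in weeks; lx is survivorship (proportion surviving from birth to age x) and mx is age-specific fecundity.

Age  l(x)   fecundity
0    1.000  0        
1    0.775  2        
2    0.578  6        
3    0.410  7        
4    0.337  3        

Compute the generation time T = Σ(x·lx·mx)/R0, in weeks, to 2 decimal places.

2.38

lx·mx: 0, 1.55, 3.468, 2.87, 1.011 → R0 = 8.899
x·lx·mx: 0, 1.55, 6.936, 8.61, 4.044 → Σ = 21.14
T = 21.14 / 8.899 = 2.375548… → 2.38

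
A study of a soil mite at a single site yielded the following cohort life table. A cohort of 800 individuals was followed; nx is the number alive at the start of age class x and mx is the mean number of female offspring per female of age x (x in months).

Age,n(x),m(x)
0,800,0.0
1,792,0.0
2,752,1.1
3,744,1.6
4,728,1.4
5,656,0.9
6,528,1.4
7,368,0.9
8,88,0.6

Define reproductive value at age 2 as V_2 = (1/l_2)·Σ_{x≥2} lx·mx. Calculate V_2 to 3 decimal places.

lx = nx/n0 = nx/800: 1, 0.99, 0.94, 0.93, 0.91, 0.82, 0.66, 0.46, 0.11
lx·mx for x ≥ 2: 1.034, 1.488, 1.274, 0.738, 0.924, 0.414, 0.066 → sum = 5.938
V_2 = 5.938 / l_2 = 5.938 / 0.94 = 6.317021… → 6.317

6.317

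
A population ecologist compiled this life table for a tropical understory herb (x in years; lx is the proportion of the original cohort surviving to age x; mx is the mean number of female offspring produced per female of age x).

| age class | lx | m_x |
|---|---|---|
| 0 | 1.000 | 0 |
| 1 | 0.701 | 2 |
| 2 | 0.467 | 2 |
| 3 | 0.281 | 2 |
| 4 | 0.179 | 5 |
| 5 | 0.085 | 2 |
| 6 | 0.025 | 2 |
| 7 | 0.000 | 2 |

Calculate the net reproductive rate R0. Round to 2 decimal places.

lx·mx by age: 0, 1.402, 0.934, 0.562, 0.895, 0.17, 0.05, 0
R0 = Σ lx·mx = 4.013 → 4.01

4.01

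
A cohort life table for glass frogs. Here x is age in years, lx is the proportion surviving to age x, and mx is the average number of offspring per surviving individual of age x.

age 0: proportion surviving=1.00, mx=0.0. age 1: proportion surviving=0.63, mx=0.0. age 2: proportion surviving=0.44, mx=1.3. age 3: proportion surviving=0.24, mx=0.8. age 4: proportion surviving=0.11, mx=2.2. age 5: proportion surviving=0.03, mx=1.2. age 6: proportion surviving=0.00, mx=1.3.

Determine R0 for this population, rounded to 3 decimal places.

lx·mx by age: 0, 0, 0.572, 0.192, 0.242, 0.036, 0
R0 = Σ lx·mx = 1.042 → 1.042

1.042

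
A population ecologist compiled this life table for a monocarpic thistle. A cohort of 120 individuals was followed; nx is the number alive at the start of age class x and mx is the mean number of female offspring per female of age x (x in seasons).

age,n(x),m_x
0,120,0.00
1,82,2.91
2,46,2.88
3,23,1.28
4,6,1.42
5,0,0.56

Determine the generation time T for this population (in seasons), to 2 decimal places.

lx = nx/n0 = nx/120: 1, 0.68333…, 0.38333…, 0.19167…, 0.05, 0
lx·mx: 0, 1.9885…, 1.104…, 0.245333…, 0.071, 0 → R0 = 3.408833…
x·lx·mx: 0, 1.9885…, 2.208…, 0.736…, 0.284, 0 → Σ = 5.2165…
T = 5.2165… / 3.408833… = 1.530289… → 1.53

1.53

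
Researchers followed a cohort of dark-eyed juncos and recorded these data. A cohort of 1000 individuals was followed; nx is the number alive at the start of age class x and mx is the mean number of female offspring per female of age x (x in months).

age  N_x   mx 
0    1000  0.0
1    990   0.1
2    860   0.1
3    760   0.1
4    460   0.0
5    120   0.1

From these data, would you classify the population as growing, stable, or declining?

lx = nx/n0 = nx/1000: 1, 0.99, 0.86, 0.76, 0.46, 0.12
R0 = Σ lx·mx = 0 + 0.099 + 0.086 + 0.076 + 0 + 0.012 = 0.273
R0 < 1, so the population is declining.

declining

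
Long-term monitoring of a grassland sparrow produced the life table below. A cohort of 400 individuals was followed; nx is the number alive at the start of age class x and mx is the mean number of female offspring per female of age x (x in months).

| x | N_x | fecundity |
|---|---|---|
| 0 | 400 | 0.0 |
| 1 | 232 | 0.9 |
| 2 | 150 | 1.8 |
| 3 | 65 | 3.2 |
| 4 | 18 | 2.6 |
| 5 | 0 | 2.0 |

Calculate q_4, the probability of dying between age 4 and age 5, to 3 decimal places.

1.000

lx = nx/n0 = nx/400: 1, 0.58, 0.375, 0.1625, 0.045, 0
q_4 = (l_4 − l_5) / l_4 = (0.045 − 0) / 0.045
     = 0.045 / 0.045 = 1 → 1.000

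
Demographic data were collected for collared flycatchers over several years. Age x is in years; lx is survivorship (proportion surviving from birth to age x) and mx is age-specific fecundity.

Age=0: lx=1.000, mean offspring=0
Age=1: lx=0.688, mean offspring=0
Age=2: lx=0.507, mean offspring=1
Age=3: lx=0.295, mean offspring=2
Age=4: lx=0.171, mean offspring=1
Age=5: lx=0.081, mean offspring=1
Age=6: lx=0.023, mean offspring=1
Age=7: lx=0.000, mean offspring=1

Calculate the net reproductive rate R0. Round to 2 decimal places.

1.37

lx·mx by age: 0, 0, 0.507, 0.59, 0.171, 0.081, 0.023, 0
R0 = Σ lx·mx = 1.372 → 1.37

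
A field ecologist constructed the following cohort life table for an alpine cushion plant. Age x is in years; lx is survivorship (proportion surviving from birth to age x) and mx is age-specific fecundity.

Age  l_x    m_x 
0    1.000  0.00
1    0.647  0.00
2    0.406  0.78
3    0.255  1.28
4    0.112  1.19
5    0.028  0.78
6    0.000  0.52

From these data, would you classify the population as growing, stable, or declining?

declining

R0 = Σ lx·mx = 0 + 0 + 0.31668 + 0.3264 + 0.13328 + 0.02184 + 0 = 0.7982
R0 < 1, so the population is declining.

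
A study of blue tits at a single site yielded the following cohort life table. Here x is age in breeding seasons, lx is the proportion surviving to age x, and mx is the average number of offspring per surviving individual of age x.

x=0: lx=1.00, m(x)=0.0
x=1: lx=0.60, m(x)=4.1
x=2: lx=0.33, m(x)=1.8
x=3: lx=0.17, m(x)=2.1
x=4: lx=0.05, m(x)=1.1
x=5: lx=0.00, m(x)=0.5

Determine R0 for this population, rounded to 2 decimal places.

lx·mx by age: 0, 2.46, 0.594, 0.357, 0.055, 0
R0 = Σ lx·mx = 3.466 → 3.47

3.47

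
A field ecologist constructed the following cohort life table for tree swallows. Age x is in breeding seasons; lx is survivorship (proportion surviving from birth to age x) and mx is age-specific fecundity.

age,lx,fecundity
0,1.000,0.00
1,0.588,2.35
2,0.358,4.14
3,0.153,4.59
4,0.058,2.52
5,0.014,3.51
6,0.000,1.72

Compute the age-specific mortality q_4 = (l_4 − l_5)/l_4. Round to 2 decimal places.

0.76

q_4 = (l_4 − l_5) / l_4 = (0.058 − 0.014) / 0.058
     = 0.044 / 0.058 = 0.758621… → 0.76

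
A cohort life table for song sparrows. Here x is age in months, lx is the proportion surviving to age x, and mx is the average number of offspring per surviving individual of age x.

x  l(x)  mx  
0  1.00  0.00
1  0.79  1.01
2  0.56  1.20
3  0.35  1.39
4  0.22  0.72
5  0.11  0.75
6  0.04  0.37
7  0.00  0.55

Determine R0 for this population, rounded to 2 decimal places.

2.21

lx·mx by age: 0, 0.7979, 0.672, 0.4865, 0.1584, 0.0825, 0.0148, 0
R0 = Σ lx·mx = 2.2121 → 2.21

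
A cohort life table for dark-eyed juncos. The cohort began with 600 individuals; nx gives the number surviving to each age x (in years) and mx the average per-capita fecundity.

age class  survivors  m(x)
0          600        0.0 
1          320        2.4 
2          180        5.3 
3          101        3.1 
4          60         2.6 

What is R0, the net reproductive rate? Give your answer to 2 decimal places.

lx = nx/n0 = nx/600: 1, 0.53333…, 0.3, 0.16833…, 0.1
lx·mx by age: 0, 1.28…, 1.59, 0.521833…, 0.26
R0 = Σ lx·mx = 3.651833… → 3.65

3.65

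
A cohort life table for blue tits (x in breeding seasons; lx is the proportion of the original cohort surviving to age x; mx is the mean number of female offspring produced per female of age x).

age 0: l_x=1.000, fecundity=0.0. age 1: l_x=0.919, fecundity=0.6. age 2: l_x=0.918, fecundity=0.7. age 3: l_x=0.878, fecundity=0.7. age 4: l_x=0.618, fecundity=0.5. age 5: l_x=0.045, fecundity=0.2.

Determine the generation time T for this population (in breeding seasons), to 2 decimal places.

lx·mx: 0, 0.5514, 0.6426, 0.6146, 0.309, 0.009 → R0 = 2.1266
x·lx·mx: 0, 0.5514, 1.2852, 1.8438, 1.236, 0.045 → Σ = 4.9614
T = 4.9614 / 2.1266 = 2.33302… → 2.33

2.33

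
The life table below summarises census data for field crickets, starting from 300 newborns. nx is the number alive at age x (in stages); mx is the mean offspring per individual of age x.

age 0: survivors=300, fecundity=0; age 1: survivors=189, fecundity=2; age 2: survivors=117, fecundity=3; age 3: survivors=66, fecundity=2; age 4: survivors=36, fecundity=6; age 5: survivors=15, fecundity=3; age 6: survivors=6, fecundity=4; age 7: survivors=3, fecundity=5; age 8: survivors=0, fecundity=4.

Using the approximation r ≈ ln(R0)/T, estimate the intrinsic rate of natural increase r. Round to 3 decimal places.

0.558

lx = nx/n0 = nx/300: 1, 0.63, 0.39, 0.22, 0.12, 0.05, 0.02, 0.01, 0
R0 = Σ lx·mx = 0 + 1.26 + 1.17 + 0.44 + 0.72 + 0.15 + 0.08 + 0.05 + 0 = 3.87
Σ x·lx·mx = 9.38; T = 9.38/3.87 = 2.42377…
r ≈ ln(R0)/T = ln(3.87)/2.42377… = 0.55833… → 0.558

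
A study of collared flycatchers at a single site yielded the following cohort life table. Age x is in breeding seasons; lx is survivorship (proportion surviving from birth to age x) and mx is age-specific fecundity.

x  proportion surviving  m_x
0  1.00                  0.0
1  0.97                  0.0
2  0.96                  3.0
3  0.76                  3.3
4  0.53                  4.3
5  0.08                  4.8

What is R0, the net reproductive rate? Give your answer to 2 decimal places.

8.05

lx·mx by age: 0, 0, 2.88, 2.508, 2.279, 0.384
R0 = Σ lx·mx = 8.051 → 8.05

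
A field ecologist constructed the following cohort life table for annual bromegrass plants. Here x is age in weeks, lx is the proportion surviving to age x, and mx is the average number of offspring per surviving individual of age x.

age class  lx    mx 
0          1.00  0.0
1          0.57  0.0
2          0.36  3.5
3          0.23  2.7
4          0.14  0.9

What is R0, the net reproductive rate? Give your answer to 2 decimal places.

2.01

lx·mx by age: 0, 0, 1.26, 0.621, 0.126
R0 = Σ lx·mx = 2.007 → 2.01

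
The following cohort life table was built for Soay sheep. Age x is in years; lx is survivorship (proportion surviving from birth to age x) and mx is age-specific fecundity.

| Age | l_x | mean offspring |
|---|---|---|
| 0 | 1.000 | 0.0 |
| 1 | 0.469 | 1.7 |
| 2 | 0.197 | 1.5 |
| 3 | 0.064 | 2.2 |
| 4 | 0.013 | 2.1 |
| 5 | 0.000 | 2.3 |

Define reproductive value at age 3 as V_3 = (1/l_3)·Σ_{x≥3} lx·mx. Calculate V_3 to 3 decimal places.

lx·mx for x ≥ 3: 0.1408, 0.0273, 0 → sum = 0.1681
V_3 = 0.1681 / l_3 = 0.1681 / 0.064 = 2.626563… → 2.627

2.627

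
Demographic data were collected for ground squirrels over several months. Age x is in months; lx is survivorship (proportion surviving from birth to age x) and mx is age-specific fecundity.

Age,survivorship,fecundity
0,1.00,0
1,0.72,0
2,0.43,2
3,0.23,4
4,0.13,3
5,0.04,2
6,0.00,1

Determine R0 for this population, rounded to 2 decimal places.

2.25

lx·mx by age: 0, 0, 0.86, 0.92, 0.39, 0.08, 0
R0 = Σ lx·mx = 2.25 → 2.25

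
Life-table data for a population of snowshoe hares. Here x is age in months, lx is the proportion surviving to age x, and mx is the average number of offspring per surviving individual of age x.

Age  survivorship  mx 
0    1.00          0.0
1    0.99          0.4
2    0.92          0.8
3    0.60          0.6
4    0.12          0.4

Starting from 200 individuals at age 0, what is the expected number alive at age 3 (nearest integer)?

120

Expected survivors = N0 · l_3 = 200 × 0.60 = 120 → 120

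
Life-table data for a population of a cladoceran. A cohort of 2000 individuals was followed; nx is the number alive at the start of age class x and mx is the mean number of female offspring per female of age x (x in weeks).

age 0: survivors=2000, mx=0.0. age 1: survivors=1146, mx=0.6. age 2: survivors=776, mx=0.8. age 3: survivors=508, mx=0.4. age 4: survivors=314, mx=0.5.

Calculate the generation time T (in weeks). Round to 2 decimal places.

1.90

lx = nx/n0 = nx/2000: 1, 0.573, 0.388, 0.254, 0.157
lx·mx: 0, 0.3438, 0.3104, 0.1016, 0.0785 → R0 = 0.8343
x·lx·mx: 0, 0.3438, 0.6208, 0.3048, 0.314 → Σ = 1.5834
T = 1.5834 / 0.8343 = 1.897878… → 1.90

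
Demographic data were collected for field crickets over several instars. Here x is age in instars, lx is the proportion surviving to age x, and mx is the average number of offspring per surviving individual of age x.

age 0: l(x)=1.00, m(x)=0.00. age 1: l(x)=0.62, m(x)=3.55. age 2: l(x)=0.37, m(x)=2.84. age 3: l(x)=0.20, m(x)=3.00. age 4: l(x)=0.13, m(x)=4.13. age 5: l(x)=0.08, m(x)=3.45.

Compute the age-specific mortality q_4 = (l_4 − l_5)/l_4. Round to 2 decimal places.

0.38

q_4 = (l_4 − l_5) / l_4 = (0.13 − 0.08) / 0.13
     = 0.05 / 0.13 = 0.384615… → 0.38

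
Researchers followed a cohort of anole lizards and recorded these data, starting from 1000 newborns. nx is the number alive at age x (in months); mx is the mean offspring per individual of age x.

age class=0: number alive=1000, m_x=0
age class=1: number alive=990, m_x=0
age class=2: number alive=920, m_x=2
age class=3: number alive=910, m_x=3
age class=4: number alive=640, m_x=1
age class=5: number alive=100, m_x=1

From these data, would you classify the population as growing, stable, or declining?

lx = nx/n0 = nx/1000: 1, 0.99, 0.92, 0.91, 0.64, 0.1
R0 = Σ lx·mx = 0 + 0 + 1.84 + 2.73 + 0.64 + 0.1 = 5.31
R0 > 1, so the population is growing.

growing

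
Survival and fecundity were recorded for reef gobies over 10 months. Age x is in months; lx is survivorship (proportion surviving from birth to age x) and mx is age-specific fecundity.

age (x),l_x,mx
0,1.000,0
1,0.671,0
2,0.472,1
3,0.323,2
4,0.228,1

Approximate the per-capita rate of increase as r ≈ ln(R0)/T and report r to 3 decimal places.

R0 = Σ lx·mx = 0 + 0 + 0.472 + 0.646 + 0.228 = 1.346
Σ x·lx·mx = 3.794; T = 3.794/1.346 = 2.81872…
r ≈ ln(R0)/T = ln(1.346)/2.81872… = 0.10542… → 0.105

0.105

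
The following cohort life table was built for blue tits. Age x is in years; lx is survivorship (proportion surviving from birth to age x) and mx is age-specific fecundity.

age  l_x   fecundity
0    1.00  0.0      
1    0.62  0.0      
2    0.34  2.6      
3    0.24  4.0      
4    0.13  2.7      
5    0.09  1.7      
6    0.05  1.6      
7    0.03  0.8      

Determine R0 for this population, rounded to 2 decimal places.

lx·mx by age: 0, 0, 0.884, 0.96, 0.351, 0.153, 0.08, 0.024
R0 = Σ lx·mx = 2.452 → 2.45

2.45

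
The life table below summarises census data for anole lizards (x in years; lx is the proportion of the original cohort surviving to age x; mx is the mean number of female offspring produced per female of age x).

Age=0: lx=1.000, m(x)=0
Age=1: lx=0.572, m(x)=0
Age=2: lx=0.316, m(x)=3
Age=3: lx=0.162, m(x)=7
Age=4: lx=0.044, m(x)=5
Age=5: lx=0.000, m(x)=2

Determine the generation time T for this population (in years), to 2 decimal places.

lx·mx: 0, 0, 0.948, 1.134, 0.22, 0 → R0 = 2.302
x·lx·mx: 0, 0, 1.896, 3.402, 0.88, 0 → Σ = 6.178
T = 6.178 / 2.302 = 2.683753… → 2.68

2.68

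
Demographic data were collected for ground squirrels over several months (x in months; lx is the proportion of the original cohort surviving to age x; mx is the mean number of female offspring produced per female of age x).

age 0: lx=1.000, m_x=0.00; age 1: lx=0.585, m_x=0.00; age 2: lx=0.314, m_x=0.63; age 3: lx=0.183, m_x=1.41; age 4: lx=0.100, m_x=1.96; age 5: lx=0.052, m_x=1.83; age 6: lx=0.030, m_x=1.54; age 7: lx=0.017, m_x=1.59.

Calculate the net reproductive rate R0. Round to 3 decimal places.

0.820

lx·mx by age: 0, 0, 0.19782, 0.25803, 0.196, 0.09516, 0.0462, 0.02703
R0 = Σ lx·mx = 0.82024 → 0.820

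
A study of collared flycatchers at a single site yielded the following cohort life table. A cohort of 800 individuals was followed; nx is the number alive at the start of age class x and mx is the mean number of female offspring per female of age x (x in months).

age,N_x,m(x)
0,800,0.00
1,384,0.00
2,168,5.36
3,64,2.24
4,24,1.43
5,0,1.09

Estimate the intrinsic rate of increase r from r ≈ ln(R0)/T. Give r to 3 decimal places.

0.136

lx = nx/n0 = nx/800: 1, 0.48, 0.21, 0.08, 0.03, 0
R0 = Σ lx·mx = 0 + 0 + 1.1256 + 0.1792 + 0.0429 + 0 = 1.3477
Σ x·lx·mx = 2.9604; T = 2.9604/1.3477 = 2.19663…
r ≈ ln(R0)/T = ln(1.3477)/2.19663… = 0.13584… → 0.136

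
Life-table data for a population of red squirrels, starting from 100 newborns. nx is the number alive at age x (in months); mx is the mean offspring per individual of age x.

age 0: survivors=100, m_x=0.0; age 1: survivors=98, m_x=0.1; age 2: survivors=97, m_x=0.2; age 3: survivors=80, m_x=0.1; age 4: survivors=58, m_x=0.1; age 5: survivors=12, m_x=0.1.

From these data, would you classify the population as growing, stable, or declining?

declining

lx = nx/n0 = nx/100: 1, 0.98, 0.97, 0.8, 0.58, 0.12
R0 = Σ lx·mx = 0 + 0.098 + 0.194 + 0.08 + 0.058 + 0.012 = 0.442
R0 < 1, so the population is declining.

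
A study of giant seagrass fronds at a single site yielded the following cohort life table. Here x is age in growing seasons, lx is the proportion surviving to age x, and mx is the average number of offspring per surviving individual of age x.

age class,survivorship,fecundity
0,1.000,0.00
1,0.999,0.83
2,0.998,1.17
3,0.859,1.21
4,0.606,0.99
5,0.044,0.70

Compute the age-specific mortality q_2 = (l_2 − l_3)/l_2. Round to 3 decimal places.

q_2 = (l_2 − l_3) / l_2 = (0.998 − 0.859) / 0.998
     = 0.139 / 0.998 = 0.139279… → 0.139

0.139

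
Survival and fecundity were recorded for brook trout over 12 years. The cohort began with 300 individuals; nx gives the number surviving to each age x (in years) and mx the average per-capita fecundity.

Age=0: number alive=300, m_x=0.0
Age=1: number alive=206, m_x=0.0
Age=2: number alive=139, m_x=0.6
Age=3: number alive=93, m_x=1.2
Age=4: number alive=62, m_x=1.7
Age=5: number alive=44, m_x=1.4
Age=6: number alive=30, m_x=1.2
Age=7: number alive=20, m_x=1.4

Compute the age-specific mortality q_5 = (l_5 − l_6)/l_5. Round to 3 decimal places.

lx = nx/n0 = nx/300: 1, 0.68667…, 0.46333…, 0.31, 0.20667…, 0.14667…, 0.1, 0.06667…
q_5 = (l_5 − l_6) / l_5 = (0.146667… − 0.1) / 0.146667…
     = 0.046667… / 0.146667… = 0.318182… → 0.318

0.318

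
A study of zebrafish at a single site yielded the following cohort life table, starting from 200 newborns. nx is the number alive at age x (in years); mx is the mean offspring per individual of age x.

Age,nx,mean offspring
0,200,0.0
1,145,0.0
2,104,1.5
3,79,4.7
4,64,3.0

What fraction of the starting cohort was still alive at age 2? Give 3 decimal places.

0.520

l_2 = n_2/n_0 = 104/200 = 0.52 → 0.520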